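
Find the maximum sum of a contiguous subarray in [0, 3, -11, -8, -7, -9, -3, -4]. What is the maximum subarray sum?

Using Kadane's algorithm on [0, 3, -11, -8, -7, -9, -3, -4]:

Scanning through the array:
Position 1 (value 3): max_ending_here = 3, max_so_far = 3
Position 2 (value -11): max_ending_here = -8, max_so_far = 3
Position 3 (value -8): max_ending_here = -8, max_so_far = 3
Position 4 (value -7): max_ending_here = -7, max_so_far = 3
Position 5 (value -9): max_ending_here = -9, max_so_far = 3
Position 6 (value -3): max_ending_here = -3, max_so_far = 3
Position 7 (value -4): max_ending_here = -4, max_so_far = 3

Maximum subarray: [0, 3]
Maximum sum: 3

The maximum subarray is [0, 3] with sum 3. This subarray runs from index 0 to index 1.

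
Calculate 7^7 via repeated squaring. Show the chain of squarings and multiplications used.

Computing 7^7 by squaring (build up from 7^1; each line after the first costs one multiplication):

7^1 = 7
7^2 = (7^1)^2 = 7^2 = 49
7^3 = 7 * 7^2 = 7 * 49 = 343
7^6 = (7^3)^2 = 343^2 = 117649
7^7 = 7 * 7^6 = 7 * 117649 = 823543

Result: 823543
Multiplications needed: 4 (4 lines after 7^1)

7^7 = 823543. Using exponentiation by squaring, this requires 4 multiplications. The key idea: if the exponent is even, square the half-power; if odd, multiply by the base once.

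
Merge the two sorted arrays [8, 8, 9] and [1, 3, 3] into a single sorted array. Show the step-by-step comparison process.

Merging process:

Compare 8 vs 1: take 1 from right. Merged: [1]
Compare 8 vs 3: take 3 from right. Merged: [1, 3]
Compare 8 vs 3: take 3 from right. Merged: [1, 3, 3]
Append remaining from left: [8, 8, 9]. Merged: [1, 3, 3, 8, 8, 9]

Final merged array: [1, 3, 3, 8, 8, 9]
Total comparisons: 3

The merged array is [1, 3, 3, 8, 8, 9], requiring 3 comparisons. The merge step runs in O(n) time where n is the total number of elements.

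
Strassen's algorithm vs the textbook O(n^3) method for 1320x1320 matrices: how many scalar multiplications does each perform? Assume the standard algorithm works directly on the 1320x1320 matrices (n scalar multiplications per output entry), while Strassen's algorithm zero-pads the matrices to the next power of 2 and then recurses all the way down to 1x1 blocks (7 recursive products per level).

Matrix multiplication for 1320x1320 matrices:

Strassen's algorithm requires power-of-2 dimensions. Pad 1320x1320 to 2048x2048 (next power of 2).

Standard algorithm: 1320^3 = 2299968000 multiplications
Strassen's algorithm: 7^(log2(2048)) = 7^11 = 1977326743 multiplications
Savings: 2299968000 - 1977326743 = 322641257 multiplications

Standard: 2299968000 multiplications (1320^3). Strassen: 1977326743 multiplications (7^11, after padding to 2048x2048). Strassen reduces 8 recursive multiplications to 7 at each level.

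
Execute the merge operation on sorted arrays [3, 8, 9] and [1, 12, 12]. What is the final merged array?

Merging process:

Compare 3 vs 1: take 1 from right. Merged: [1]
Compare 3 vs 12: take 3 from left. Merged: [1, 3]
Compare 8 vs 12: take 8 from left. Merged: [1, 3, 8]
Compare 9 vs 12: take 9 from left. Merged: [1, 3, 8, 9]
Append remaining from right: [12, 12]. Merged: [1, 3, 8, 9, 12, 12]

Final merged array: [1, 3, 8, 9, 12, 12]
Total comparisons: 4

The merged array is [1, 3, 8, 9, 12, 12], requiring 4 comparisons. The merge step runs in O(n) time where n is the total number of elements.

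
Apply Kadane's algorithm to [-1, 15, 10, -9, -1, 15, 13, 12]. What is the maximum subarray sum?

Using Kadane's algorithm on [-1, 15, 10, -9, -1, 15, 13, 12]:

Scanning through the array:
Position 1 (value 15): max_ending_here = 15, max_so_far = 15
Position 2 (value 10): max_ending_here = 25, max_so_far = 25
Position 3 (value -9): max_ending_here = 16, max_so_far = 25
Position 4 (value -1): max_ending_here = 15, max_so_far = 25
Position 5 (value 15): max_ending_here = 30, max_so_far = 30
Position 6 (value 13): max_ending_here = 43, max_so_far = 43
Position 7 (value 12): max_ending_here = 55, max_so_far = 55

Maximum subarray: [15, 10, -9, -1, 15, 13, 12]
Maximum sum: 55

The maximum subarray is [15, 10, -9, -1, 15, 13, 12] with sum 55. This subarray runs from index 1 to index 7.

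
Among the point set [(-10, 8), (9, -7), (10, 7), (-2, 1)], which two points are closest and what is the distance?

Computing all pairwise distances among 4 points:

d((-10, 8), (9, -7)) = 24.2074
d((-10, 8), (10, 7)) = 20.025
d((-10, 8), (-2, 1)) = 10.6301 <-- minimum
d((9, -7), (10, 7)) = 14.0357
d((9, -7), (-2, 1)) = 13.6015
d((10, 7), (-2, 1)) = 13.4164

Closest pair: (-10, 8) and (-2, 1) with distance 10.6301

The closest pair is (-10, 8) and (-2, 1) with Euclidean distance 10.6301. For 4 points, brute-force pairwise comparison is shown above. For large n, the divide-and-conquer algorithm (sort by x, recurse on halves, check the dividing strip) achieves O(n log n).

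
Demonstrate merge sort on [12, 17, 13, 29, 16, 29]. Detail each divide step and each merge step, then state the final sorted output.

Merge sort trace:

Split: [12, 17, 13, 29, 16, 29] -> [12, 17, 13] and [29, 16, 29]
  Split: [12, 17, 13] -> [12] and [17, 13]
    Split: [17, 13] -> [17] and [13]
    Merge: [17] + [13] -> [13, 17]
  Merge: [12] + [13, 17] -> [12, 13, 17]
  Split: [29, 16, 29] -> [29] and [16, 29]
    Split: [16, 29] -> [16] and [29]
    Merge: [16] + [29] -> [16, 29]
  Merge: [29] + [16, 29] -> [16, 29, 29]
Merge: [12, 13, 17] + [16, 29, 29] -> [12, 13, 16, 17, 29, 29]

Final sorted array: [12, 13, 16, 17, 29, 29]

The merge sort proceeds by recursively splitting the array and merging sorted halves.
After all merges, the sorted array is [12, 13, 16, 17, 29, 29].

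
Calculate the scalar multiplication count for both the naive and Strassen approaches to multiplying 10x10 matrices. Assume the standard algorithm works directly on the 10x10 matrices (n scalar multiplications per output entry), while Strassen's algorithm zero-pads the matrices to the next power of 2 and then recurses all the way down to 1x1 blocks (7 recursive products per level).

Matrix multiplication for 10x10 matrices:

Strassen's algorithm requires power-of-2 dimensions. Pad 10x10 to 16x16 (next power of 2).

Standard algorithm: 10^3 = 1000 multiplications
Strassen's algorithm: 7^(log2(16)) = 7^4 = 2401 multiplications
Difference: 1000 - 2401 = -1401 (Strassen uses MORE here due to padding overhead — for small or just-over-power-of-2 n, padding can outweigh the per-level savings)

Standard: 1000 multiplications (10^3). Strassen: 2401 multiplications (7^4, after padding to 16x16). Strassen reduces 8 recursive multiplications to 7 at each level.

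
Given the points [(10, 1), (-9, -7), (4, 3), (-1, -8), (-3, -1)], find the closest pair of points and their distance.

Computing all pairwise distances among 5 points:

d((10, 1), (-9, -7)) = 20.6155
d((10, 1), (4, 3)) = 6.3246 <-- minimum
d((10, 1), (-1, -8)) = 14.2127
d((10, 1), (-3, -1)) = 13.1529
d((-9, -7), (4, 3)) = 16.4012
d((-9, -7), (-1, -8)) = 8.0623
d((-9, -7), (-3, -1)) = 8.4853
d((4, 3), (-1, -8)) = 12.083
d((4, 3), (-3, -1)) = 8.0623
d((-1, -8), (-3, -1)) = 7.2801

Closest pair: (10, 1) and (4, 3) with distance 6.3246

The closest pair is (10, 1) and (4, 3) with Euclidean distance 6.3246. For 5 points, brute-force pairwise comparison is shown above. For large n, the divide-and-conquer algorithm (sort by x, recurse on halves, check the dividing strip) achieves O(n log n).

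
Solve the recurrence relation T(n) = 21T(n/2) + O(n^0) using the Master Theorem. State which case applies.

Master Theorem for T(n) = 21T(n/2) + O(n^0):

a = 21, b = 2, c = 0
log_b(a) = log_2(21) = 4.3923

Case 1: c = 0 < log_2(21) = 4.3923
T(n) = O(n^(log_2 21))

For T(n) = 21T(n/2) + O(n^0): log_2(21) = 4.3923. This is Case 1 of the Master Theorem (c < log_b(a), work dominated by leaves), giving O(n^(log_2 21)).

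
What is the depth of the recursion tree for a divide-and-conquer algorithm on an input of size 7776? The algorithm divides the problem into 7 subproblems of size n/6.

For divide and conquer with division factor 6:

Problem sizes at each level:
Level 0: 7776
Level 1: 1296
Level 2: 216
Level 3: 36
Level 4: 6
Level 5: 1

The root is level 0 and the size-1 base case is level 5 (the tree spans levels 0 through 5, i.e. 6 levels counting the root), so the depth is the number of divisions: log_6(7776) = 5

The recursion tree depth is log_6(7776) = 5. At each level, the problem size is divided by 6, so it takes 5 divisions to reduce to a base case of size 1. The algorithm makes 7 recursive calls at each level.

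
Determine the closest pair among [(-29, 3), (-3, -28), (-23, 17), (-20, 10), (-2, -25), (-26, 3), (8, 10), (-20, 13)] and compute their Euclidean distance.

Computing all pairwise distances among 8 points:

d((-29, 3), (-3, -28)) = 40.4599
d((-29, 3), (-23, 17)) = 15.2315
d((-29, 3), (-20, 10)) = 11.4018
d((-29, 3), (-2, -25)) = 38.8973
d((-29, 3), (-26, 3)) = 3.0 <-- minimum
d((-29, 3), (8, 10)) = 37.6563
d((-29, 3), (-20, 13)) = 13.4536
d((-3, -28), (-23, 17)) = 49.2443
d((-3, -28), (-20, 10)) = 41.6293
d((-3, -28), (-2, -25)) = 3.1623
d((-3, -28), (-26, 3)) = 38.6005
d((-3, -28), (8, 10)) = 39.5601
d((-3, -28), (-20, 13)) = 44.3847
d((-23, 17), (-20, 10)) = 7.6158
d((-23, 17), (-2, -25)) = 46.9574
d((-23, 17), (-26, 3)) = 14.3178
d((-23, 17), (8, 10)) = 31.7805
d((-23, 17), (-20, 13)) = 5.0
d((-20, 10), (-2, -25)) = 39.3573
d((-20, 10), (-26, 3)) = 9.2195
d((-20, 10), (8, 10)) = 28.0
d((-20, 10), (-20, 13)) = 3.0 <-- minimum
d((-2, -25), (-26, 3)) = 36.8782
d((-2, -25), (8, 10)) = 36.4005
d((-2, -25), (-20, 13)) = 42.0476
d((-26, 3), (8, 10)) = 34.7131
d((-26, 3), (-20, 13)) = 11.6619
d((8, 10), (-20, 13)) = 28.1603

Minimum distance: 3.0 (tie among 2 pairs: (-29, 3) and (-26, 3); (-20, 10) and (-20, 13))

The minimum Euclidean distance is 3.0. There is a tie: 2 pairs achieve this minimum — (-29, 3) and (-26, 3); (-20, 10) and (-20, 13). Any of these is a valid closest pair. For 8 points, brute-force pairwise comparison is shown above. For large n, the divide-and-conquer algorithm (sort by x, recurse on halves, check the dividing strip) achieves O(n log n).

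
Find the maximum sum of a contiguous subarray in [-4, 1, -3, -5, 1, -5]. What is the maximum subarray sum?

Using Kadane's algorithm on [-4, 1, -3, -5, 1, -5]:

Scanning through the array:
Position 1 (value 1): max_ending_here = 1, max_so_far = 1
Position 2 (value -3): max_ending_here = -2, max_so_far = 1
Position 3 (value -5): max_ending_here = -5, max_so_far = 1
Position 4 (value 1): max_ending_here = 1, max_so_far = 1
Position 5 (value -5): max_ending_here = -4, max_so_far = 1

Maximum subarray: [1]
Maximum sum: 1

The maximum subarray is [1] with sum 1. This subarray runs from index 1 to index 1.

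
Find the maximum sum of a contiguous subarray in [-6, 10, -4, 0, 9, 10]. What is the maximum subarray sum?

Using Kadane's algorithm on [-6, 10, -4, 0, 9, 10]:

Scanning through the array:
Position 1 (value 10): max_ending_here = 10, max_so_far = 10
Position 2 (value -4): max_ending_here = 6, max_so_far = 10
Position 3 (value 0): max_ending_here = 6, max_so_far = 10
Position 4 (value 9): max_ending_here = 15, max_so_far = 15
Position 5 (value 10): max_ending_here = 25, max_so_far = 25

Maximum subarray: [10, -4, 0, 9, 10]
Maximum sum: 25

The maximum subarray is [10, -4, 0, 9, 10] with sum 25. This subarray runs from index 1 to index 5.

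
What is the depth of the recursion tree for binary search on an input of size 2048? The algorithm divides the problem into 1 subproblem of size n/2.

For divide and conquer with division factor 2:

Problem sizes at each level:
Level 0: 2048
Level 1: 1024
Level 2: 512
Level 3: 256
Level 4: 128
Level 5: 64
Level 6: 32
Level 7: 16
Level 8: 8
Level 9: 4
Level 10: 2
Level 11: 1

The root is level 0 and the size-1 base case is level 11 (the tree spans levels 0 through 11, i.e. 12 levels counting the root), so the depth is the number of divisions: log_2(2048) = 11

The recursion tree depth is log_2(2048) = 11. At each level, the problem size is divided by 2, so it takes 11 divisions to reduce to a base case of size 1. The algorithm makes 1 recursive call at each level.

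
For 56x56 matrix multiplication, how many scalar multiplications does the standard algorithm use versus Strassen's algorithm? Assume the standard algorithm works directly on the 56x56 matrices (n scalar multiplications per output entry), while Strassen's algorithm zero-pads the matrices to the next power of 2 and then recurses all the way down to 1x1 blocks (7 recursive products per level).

Matrix multiplication for 56x56 matrices:

Strassen's algorithm requires power-of-2 dimensions. Pad 56x56 to 64x64 (next power of 2).

Standard algorithm: 56^3 = 175616 multiplications
Strassen's algorithm: 7^(log2(64)) = 7^6 = 117649 multiplications
Savings: 175616 - 117649 = 57967 multiplications

Standard: 175616 multiplications (56^3). Strassen: 117649 multiplications (7^6, after padding to 64x64). Strassen reduces 8 recursive multiplications to 7 at each level.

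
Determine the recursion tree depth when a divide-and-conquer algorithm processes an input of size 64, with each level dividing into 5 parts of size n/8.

For divide and conquer with division factor 8:

Problem sizes at each level:
Level 0: 64
Level 1: 8
Level 2: 1

The root is level 0 and the size-1 base case is level 2 (the tree spans levels 0 through 2, i.e. 3 levels counting the root), so the depth is the number of divisions: log_8(64) = 2

The recursion tree depth is log_8(64) = 2. At each level, the problem size is divided by 8, so it takes 2 divisions to reduce to a base case of size 1. The algorithm makes 5 recursive calls at each level.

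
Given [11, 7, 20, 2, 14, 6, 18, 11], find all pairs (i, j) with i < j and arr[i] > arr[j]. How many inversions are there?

Finding inversions in [11, 7, 20, 2, 14, 6, 18, 11]:

(0, 1): arr[0]=11 > arr[1]=7
(0, 3): arr[0]=11 > arr[3]=2
(0, 5): arr[0]=11 > arr[5]=6
(1, 3): arr[1]=7 > arr[3]=2
(1, 5): arr[1]=7 > arr[5]=6
(2, 3): arr[2]=20 > arr[3]=2
(2, 4): arr[2]=20 > arr[4]=14
(2, 5): arr[2]=20 > arr[5]=6
(2, 6): arr[2]=20 > arr[6]=18
(2, 7): arr[2]=20 > arr[7]=11
(4, 5): arr[4]=14 > arr[5]=6
(4, 7): arr[4]=14 > arr[7]=11
(6, 7): arr[6]=18 > arr[7]=11

Total inversions: 13

The array has 13 inversion(s): (0,1), (0,3), (0,5), (1,3), (1,5), (2,3), (2,4), (2,5), (2,6), (2,7), (4,5), (4,7), (6,7). Each pair (i,j) satisfies i < j and arr[i] > arr[j].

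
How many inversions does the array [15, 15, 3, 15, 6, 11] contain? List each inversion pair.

Finding inversions in [15, 15, 3, 15, 6, 11]:

(0, 2): arr[0]=15 > arr[2]=3
(0, 4): arr[0]=15 > arr[4]=6
(0, 5): arr[0]=15 > arr[5]=11
(1, 2): arr[1]=15 > arr[2]=3
(1, 4): arr[1]=15 > arr[4]=6
(1, 5): arr[1]=15 > arr[5]=11
(3, 4): arr[3]=15 > arr[4]=6
(3, 5): arr[3]=15 > arr[5]=11

Total inversions: 8

The array has 8 inversion(s): (0,2), (0,4), (0,5), (1,2), (1,4), (1,5), (3,4), (3,5). Each pair (i,j) satisfies i < j and arr[i] > arr[j].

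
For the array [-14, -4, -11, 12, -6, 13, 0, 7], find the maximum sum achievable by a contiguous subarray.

Using Kadane's algorithm on [-14, -4, -11, 12, -6, 13, 0, 7]:

Scanning through the array:
Position 1 (value -4): max_ending_here = -4, max_so_far = -4
Position 2 (value -11): max_ending_here = -11, max_so_far = -4
Position 3 (value 12): max_ending_here = 12, max_so_far = 12
Position 4 (value -6): max_ending_here = 6, max_so_far = 12
Position 5 (value 13): max_ending_here = 19, max_so_far = 19
Position 6 (value 0): max_ending_here = 19, max_so_far = 19
Position 7 (value 7): max_ending_here = 26, max_so_far = 26

Maximum subarray: [12, -6, 13, 0, 7]
Maximum sum: 26

The maximum subarray is [12, -6, 13, 0, 7] with sum 26. This subarray runs from index 3 to index 7.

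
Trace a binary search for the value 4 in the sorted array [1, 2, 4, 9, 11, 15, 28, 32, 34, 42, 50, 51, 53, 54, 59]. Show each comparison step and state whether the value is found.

Binary search for 4 in [1, 2, 4, 9, 11, 15, 28, 32, 34, 42, 50, 51, 53, 54, 59]:

lo=0, hi=14, mid=7, arr[mid]=32 -> 32 > 4, search left half
lo=0, hi=6, mid=3, arr[mid]=9 -> 9 > 4, search left half
lo=0, hi=2, mid=1, arr[mid]=2 -> 2 < 4, search right half
lo=2, hi=2, mid=2, arr[mid]=4 -> Found target at index 2!

Binary search finds 4 at index 2 after 4 comparisons. The search repeatedly halves the search space by comparing with the middle element.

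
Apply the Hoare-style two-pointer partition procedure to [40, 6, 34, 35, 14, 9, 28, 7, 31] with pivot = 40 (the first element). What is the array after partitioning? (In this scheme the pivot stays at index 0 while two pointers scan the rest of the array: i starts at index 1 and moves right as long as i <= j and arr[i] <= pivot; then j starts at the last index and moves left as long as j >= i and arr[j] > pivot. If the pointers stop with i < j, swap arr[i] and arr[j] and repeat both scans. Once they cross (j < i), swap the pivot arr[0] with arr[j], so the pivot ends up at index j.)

Hoare-style two-pointer partition with pivot = 40:

Initial array: [40, 6, 34, 35, 14, 9, 28, 7, 31]

Pointers start at i = 1, j = 8.
i ends at 9, j ends at 8: the pointers have crossed (j < i), so scanning stops.

Swap pivot arr[0] with arr[8] to place pivot at position 8: [31, 6, 34, 35, 14, 9, 28, 7, 40]
Pivot position: 8

After partitioning with pivot 40, the array becomes [31, 6, 34, 35, 14, 9, 28, 7, 40]. The pivot is placed at index 8. All elements to the left of the pivot are <= 40, and all elements to the right are > 40.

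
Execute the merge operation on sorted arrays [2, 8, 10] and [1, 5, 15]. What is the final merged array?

Merging process:

Compare 2 vs 1: take 1 from right. Merged: [1]
Compare 2 vs 5: take 2 from left. Merged: [1, 2]
Compare 8 vs 5: take 5 from right. Merged: [1, 2, 5]
Compare 8 vs 15: take 8 from left. Merged: [1, 2, 5, 8]
Compare 10 vs 15: take 10 from left. Merged: [1, 2, 5, 8, 10]
Append remaining from right: [15]. Merged: [1, 2, 5, 8, 10, 15]

Final merged array: [1, 2, 5, 8, 10, 15]
Total comparisons: 5

The merged array is [1, 2, 5, 8, 10, 15], requiring 5 comparisons. The merge step runs in O(n) time where n is the total number of elements.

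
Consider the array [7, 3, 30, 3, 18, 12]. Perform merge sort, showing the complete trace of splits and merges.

Merge sort trace:

Split: [7, 3, 30, 3, 18, 12] -> [7, 3, 30] and [3, 18, 12]
  Split: [7, 3, 30] -> [7] and [3, 30]
    Split: [3, 30] -> [3] and [30]
    Merge: [3] + [30] -> [3, 30]
  Merge: [7] + [3, 30] -> [3, 7, 30]
  Split: [3, 18, 12] -> [3] and [18, 12]
    Split: [18, 12] -> [18] and [12]
    Merge: [18] + [12] -> [12, 18]
  Merge: [3] + [12, 18] -> [3, 12, 18]
Merge: [3, 7, 30] + [3, 12, 18] -> [3, 3, 7, 12, 18, 30]

Final sorted array: [3, 3, 7, 12, 18, 30]

The merge sort proceeds by recursively splitting the array and merging sorted halves.
After all merges, the sorted array is [3, 3, 7, 12, 18, 30].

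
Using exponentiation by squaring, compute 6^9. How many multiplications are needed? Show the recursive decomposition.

Computing 6^9 by squaring (build up from 6^1; each line after the first costs one multiplication):

6^1 = 6
6^2 = (6^1)^2 = 6^2 = 36
6^4 = (6^2)^2 = 36^2 = 1296
6^8 = (6^4)^2 = 1296^2 = 1679616
6^9 = 6 * 6^8 = 6 * 1679616 = 10077696

Result: 10077696
Multiplications needed: 4 (4 lines after 6^1)

6^9 = 10077696. Using exponentiation by squaring, this requires 4 multiplications. The key idea: if the exponent is even, square the half-power; if odd, multiply by the base once.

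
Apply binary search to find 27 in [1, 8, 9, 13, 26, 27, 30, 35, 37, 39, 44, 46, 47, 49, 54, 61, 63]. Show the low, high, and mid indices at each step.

Binary search for 27 in [1, 8, 9, 13, 26, 27, 30, 35, 37, 39, 44, 46, 47, 49, 54, 61, 63]:

lo=0, hi=16, mid=8, arr[mid]=37 -> 37 > 27, search left half
lo=0, hi=7, mid=3, arr[mid]=13 -> 13 < 27, search right half
lo=4, hi=7, mid=5, arr[mid]=27 -> Found target at index 5!

Binary search finds 27 at index 5 after 3 comparisons. The search repeatedly halves the search space by comparing with the middle element.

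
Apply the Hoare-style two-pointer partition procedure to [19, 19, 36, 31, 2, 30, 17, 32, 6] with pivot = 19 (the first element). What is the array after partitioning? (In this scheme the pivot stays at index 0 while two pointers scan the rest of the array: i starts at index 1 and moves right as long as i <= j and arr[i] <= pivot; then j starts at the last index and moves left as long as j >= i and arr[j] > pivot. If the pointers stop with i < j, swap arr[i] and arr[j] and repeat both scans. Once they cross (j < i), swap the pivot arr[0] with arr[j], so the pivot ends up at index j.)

Hoare-style two-pointer partition with pivot = 19:

Initial array: [19, 19, 36, 31, 2, 30, 17, 32, 6]

Pointers start at i = 1, j = 8.
i stops at index 2 (arr[2]=36 > 19), j stops at index 8 (arr[8]=6 <= 19): swap arr[2] and arr[8], array becomes [19, 19, 6, 31, 2, 30, 17, 32, 36]
i stops at index 3 (arr[3]=31 > 19), j stops at index 6 (arr[6]=17 <= 19): swap arr[3] and arr[6], array becomes [19, 19, 6, 17, 2, 30, 31, 32, 36]
i ends at 5, j ends at 4: the pointers have crossed (j < i), so scanning stops.

Swap pivot arr[0] with arr[4] to place pivot at position 4: [2, 19, 6, 17, 19, 30, 31, 32, 36]
Pivot position: 4

After partitioning with pivot 19, the array becomes [2, 19, 6, 17, 19, 30, 31, 32, 36]. The pivot is placed at index 4. All elements to the left of the pivot are <= 19, and all elements to the right are > 19.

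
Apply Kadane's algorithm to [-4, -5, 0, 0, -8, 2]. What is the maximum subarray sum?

Using Kadane's algorithm on [-4, -5, 0, 0, -8, 2]:

Scanning through the array:
Position 1 (value -5): max_ending_here = -5, max_so_far = -4
Position 2 (value 0): max_ending_here = 0, max_so_far = 0
Position 3 (value 0): max_ending_here = 0, max_so_far = 0
Position 4 (value -8): max_ending_here = -8, max_so_far = 0
Position 5 (value 2): max_ending_here = 2, max_so_far = 2

Maximum subarray: [2]
Maximum sum: 2

The maximum subarray is [2] with sum 2. This subarray runs from index 5 to index 5.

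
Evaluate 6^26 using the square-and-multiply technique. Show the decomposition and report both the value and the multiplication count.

Computing 6^26 by squaring (build up from 6^1; each line after the first costs one multiplication):

6^1 = 6
6^2 = (6^1)^2 = 6^2 = 36
6^3 = 6 * 6^2 = 6 * 36 = 216
6^6 = (6^3)^2 = 216^2 = 46656
6^12 = (6^6)^2 = 46656^2 = 2176782336
6^13 = 6 * 6^12 = 6 * 2176782336 = 13060694016
6^26 = (6^13)^2 = 13060694016^2 = 170581728179578208256

Result: 170581728179578208256
Multiplications needed: 6 (6 lines after 6^1)

6^26 = 170581728179578208256. Using exponentiation by squaring, this requires 6 multiplications. The key idea: if the exponent is even, square the half-power; if odd, multiply by the base once.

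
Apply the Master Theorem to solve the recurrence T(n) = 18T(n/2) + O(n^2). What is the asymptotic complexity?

Master Theorem for T(n) = 18T(n/2) + O(n^2):

a = 18, b = 2, c = 2
log_b(a) = log_2(18) = 4.1699

Case 1: c = 2 < log_2(18) = 4.1699
T(n) = O(n^(log_2 18))

For T(n) = 18T(n/2) + O(n^2): log_2(18) = 4.1699. This is Case 1 of the Master Theorem (c < log_b(a), work dominated by leaves), giving O(n^(log_2 18)).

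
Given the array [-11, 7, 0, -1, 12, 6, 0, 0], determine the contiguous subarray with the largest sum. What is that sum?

Using Kadane's algorithm on [-11, 7, 0, -1, 12, 6, 0, 0]:

Scanning through the array:
Position 1 (value 7): max_ending_here = 7, max_so_far = 7
Position 2 (value 0): max_ending_here = 7, max_so_far = 7
Position 3 (value -1): max_ending_here = 6, max_so_far = 7
Position 4 (value 12): max_ending_here = 18, max_so_far = 18
Position 5 (value 6): max_ending_here = 24, max_so_far = 24
Position 6 (value 0): max_ending_here = 24, max_so_far = 24
Position 7 (value 0): max_ending_here = 24, max_so_far = 24

Maximum subarray: [7, 0, -1, 12, 6]
Maximum sum: 24

The maximum subarray is [7, 0, -1, 12, 6] with sum 24. This subarray runs from index 1 to index 5.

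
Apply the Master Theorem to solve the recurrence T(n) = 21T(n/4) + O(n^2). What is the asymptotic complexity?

Master Theorem for T(n) = 21T(n/4) + O(n^2):

a = 21, b = 4, c = 2
log_b(a) = log_4(21) = 2.1962

Case 1: c = 2 < log_4(21) = 2.1962
T(n) = O(n^(log_4 21))

For T(n) = 21T(n/4) + O(n^2): log_4(21) = 2.1962. This is Case 1 of the Master Theorem (c < log_b(a), work dominated by leaves), giving O(n^(log_4 21)).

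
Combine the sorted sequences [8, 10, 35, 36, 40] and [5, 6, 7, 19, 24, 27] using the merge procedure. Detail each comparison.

Merging process:

Compare 8 vs 5: take 5 from right. Merged: [5]
Compare 8 vs 6: take 6 from right. Merged: [5, 6]
Compare 8 vs 7: take 7 from right. Merged: [5, 6, 7]
Compare 8 vs 19: take 8 from left. Merged: [5, 6, 7, 8]
Compare 10 vs 19: take 10 from left. Merged: [5, 6, 7, 8, 10]
Compare 35 vs 19: take 19 from right. Merged: [5, 6, 7, 8, 10, 19]
Compare 35 vs 24: take 24 from right. Merged: [5, 6, 7, 8, 10, 19, 24]
Compare 35 vs 27: take 27 from right. Merged: [5, 6, 7, 8, 10, 19, 24, 27]
Append remaining from left: [35, 36, 40]. Merged: [5, 6, 7, 8, 10, 19, 24, 27, 35, 36, 40]

Final merged array: [5, 6, 7, 8, 10, 19, 24, 27, 35, 36, 40]
Total comparisons: 8

The merged array is [5, 6, 7, 8, 10, 19, 24, 27, 35, 36, 40], requiring 8 comparisons. The merge step runs in O(n) time where n is the total number of elements.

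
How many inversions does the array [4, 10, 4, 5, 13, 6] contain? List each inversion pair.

Finding inversions in [4, 10, 4, 5, 13, 6]:

(1, 2): arr[1]=10 > arr[2]=4
(1, 3): arr[1]=10 > arr[3]=5
(1, 5): arr[1]=10 > arr[5]=6
(4, 5): arr[4]=13 > arr[5]=6

Total inversions: 4

The array has 4 inversion(s): (1,2), (1,3), (1,5), (4,5). Each pair (i,j) satisfies i < j and arr[i] > arr[j].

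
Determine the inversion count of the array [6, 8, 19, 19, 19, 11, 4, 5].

Finding inversions in [6, 8, 19, 19, 19, 11, 4, 5]:

(0, 6): arr[0]=6 > arr[6]=4
(0, 7): arr[0]=6 > arr[7]=5
(1, 6): arr[1]=8 > arr[6]=4
(1, 7): arr[1]=8 > arr[7]=5
(2, 5): arr[2]=19 > arr[5]=11
(2, 6): arr[2]=19 > arr[6]=4
(2, 7): arr[2]=19 > arr[7]=5
(3, 5): arr[3]=19 > arr[5]=11
(3, 6): arr[3]=19 > arr[6]=4
(3, 7): arr[3]=19 > arr[7]=5
(4, 5): arr[4]=19 > arr[5]=11
(4, 6): arr[4]=19 > arr[6]=4
(4, 7): arr[4]=19 > arr[7]=5
(5, 6): arr[5]=11 > arr[6]=4
(5, 7): arr[5]=11 > arr[7]=5

Total inversions: 15

The array has 15 inversion(s): (0,6), (0,7), (1,6), (1,7), (2,5), (2,6), (2,7), (3,5), (3,6), (3,7), (4,5), (4,6), (4,7), (5,6), (5,7). Each pair (i,j) satisfies i < j and arr[i] > arr[j].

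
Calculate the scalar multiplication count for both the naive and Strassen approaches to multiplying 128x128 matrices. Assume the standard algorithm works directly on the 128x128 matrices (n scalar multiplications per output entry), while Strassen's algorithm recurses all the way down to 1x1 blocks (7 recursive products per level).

Matrix multiplication for 128x128 matrices:

Standard algorithm: 128^3 = 2097152 multiplications
Strassen's algorithm: 7^(log2(128)) = 7^7 = 823543 multiplications
Savings: 2097152 - 823543 = 1273609 multiplications

Standard: 2097152 multiplications (128^3). Strassen: 823543 multiplications (7^7). Strassen reduces 8 recursive multiplications to 7 at each level.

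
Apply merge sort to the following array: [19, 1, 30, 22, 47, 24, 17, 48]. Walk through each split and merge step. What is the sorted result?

Merge sort trace:

Split: [19, 1, 30, 22, 47, 24, 17, 48] -> [19, 1, 30, 22] and [47, 24, 17, 48]
  Split: [19, 1, 30, 22] -> [19, 1] and [30, 22]
    Split: [19, 1] -> [19] and [1]
    Merge: [19] + [1] -> [1, 19]
    Split: [30, 22] -> [30] and [22]
    Merge: [30] + [22] -> [22, 30]
  Merge: [1, 19] + [22, 30] -> [1, 19, 22, 30]
  Split: [47, 24, 17, 48] -> [47, 24] and [17, 48]
    Split: [47, 24] -> [47] and [24]
    Merge: [47] + [24] -> [24, 47]
    Split: [17, 48] -> [17] and [48]
    Merge: [17] + [48] -> [17, 48]
  Merge: [24, 47] + [17, 48] -> [17, 24, 47, 48]
Merge: [1, 19, 22, 30] + [17, 24, 47, 48] -> [1, 17, 19, 22, 24, 30, 47, 48]

Final sorted array: [1, 17, 19, 22, 24, 30, 47, 48]

The merge sort proceeds by recursively splitting the array and merging sorted halves.
After all merges, the sorted array is [1, 17, 19, 22, 24, 30, 47, 48].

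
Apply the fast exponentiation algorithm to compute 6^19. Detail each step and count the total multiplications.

Computing 6^19 by squaring (build up from 6^1; each line after the first costs one multiplication):

6^1 = 6
6^2 = (6^1)^2 = 6^2 = 36
6^4 = (6^2)^2 = 36^2 = 1296
6^8 = (6^4)^2 = 1296^2 = 1679616
6^9 = 6 * 6^8 = 6 * 1679616 = 10077696
6^18 = (6^9)^2 = 10077696^2 = 101559956668416
6^19 = 6 * 6^18 = 6 * 101559956668416 = 609359740010496

Result: 609359740010496
Multiplications needed: 6 (6 lines after 6^1)

6^19 = 609359740010496. Using exponentiation by squaring, this requires 6 multiplications. The key idea: if the exponent is even, square the half-power; if odd, multiply by the base once.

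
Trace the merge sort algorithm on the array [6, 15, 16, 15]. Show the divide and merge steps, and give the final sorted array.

Merge sort trace:

Split: [6, 15, 16, 15] -> [6, 15] and [16, 15]
  Split: [6, 15] -> [6] and [15]
  Merge: [6] + [15] -> [6, 15]
  Split: [16, 15] -> [16] and [15]
  Merge: [16] + [15] -> [15, 16]
Merge: [6, 15] + [15, 16] -> [6, 15, 15, 16]

Final sorted array: [6, 15, 15, 16]

The merge sort proceeds by recursively splitting the array and merging sorted halves.
After all merges, the sorted array is [6, 15, 15, 16].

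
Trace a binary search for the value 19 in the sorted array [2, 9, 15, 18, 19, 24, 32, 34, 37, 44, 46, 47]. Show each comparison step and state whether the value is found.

Binary search for 19 in [2, 9, 15, 18, 19, 24, 32, 34, 37, 44, 46, 47]:

lo=0, hi=11, mid=5, arr[mid]=24 -> 24 > 19, search left half
lo=0, hi=4, mid=2, arr[mid]=15 -> 15 < 19, search right half
lo=3, hi=4, mid=3, arr[mid]=18 -> 18 < 19, search right half
lo=4, hi=4, mid=4, arr[mid]=19 -> Found target at index 4!

Binary search finds 19 at index 4 after 4 comparisons. The search repeatedly halves the search space by comparing with the middle element.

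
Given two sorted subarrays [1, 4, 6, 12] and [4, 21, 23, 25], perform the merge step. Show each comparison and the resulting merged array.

Merging process:

Compare 1 vs 4: take 1 from left. Merged: [1]
Compare 4 vs 4: take 4 from left. Merged: [1, 4]
Compare 6 vs 4: take 4 from right. Merged: [1, 4, 4]
Compare 6 vs 21: take 6 from left. Merged: [1, 4, 4, 6]
Compare 12 vs 21: take 12 from left. Merged: [1, 4, 4, 6, 12]
Append remaining from right: [21, 23, 25]. Merged: [1, 4, 4, 6, 12, 21, 23, 25]

Final merged array: [1, 4, 4, 6, 12, 21, 23, 25]
Total comparisons: 5

The merged array is [1, 4, 4, 6, 12, 21, 23, 25], requiring 5 comparisons. The merge step runs in O(n) time where n is the total number of elements.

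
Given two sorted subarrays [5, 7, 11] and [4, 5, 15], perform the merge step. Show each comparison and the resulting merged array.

Merging process:

Compare 5 vs 4: take 4 from right. Merged: [4]
Compare 5 vs 5: take 5 from left. Merged: [4, 5]
Compare 7 vs 5: take 5 from right. Merged: [4, 5, 5]
Compare 7 vs 15: take 7 from left. Merged: [4, 5, 5, 7]
Compare 11 vs 15: take 11 from left. Merged: [4, 5, 5, 7, 11]
Append remaining from right: [15]. Merged: [4, 5, 5, 7, 11, 15]

Final merged array: [4, 5, 5, 7, 11, 15]
Total comparisons: 5

The merged array is [4, 5, 5, 7, 11, 15], requiring 5 comparisons. The merge step runs in O(n) time where n is the total number of elements.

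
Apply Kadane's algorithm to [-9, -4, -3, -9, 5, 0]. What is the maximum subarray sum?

Using Kadane's algorithm on [-9, -4, -3, -9, 5, 0]:

Scanning through the array:
Position 1 (value -4): max_ending_here = -4, max_so_far = -4
Position 2 (value -3): max_ending_here = -3, max_so_far = -3
Position 3 (value -9): max_ending_here = -9, max_so_far = -3
Position 4 (value 5): max_ending_here = 5, max_so_far = 5
Position 5 (value 0): max_ending_here = 5, max_so_far = 5

Maximum subarray: [5]
Maximum sum: 5

The maximum subarray is [5] with sum 5. This subarray runs from index 4 to index 4.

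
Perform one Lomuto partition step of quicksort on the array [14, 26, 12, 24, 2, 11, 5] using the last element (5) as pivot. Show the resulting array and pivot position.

Lomuto partition with pivot = 5:

Initial array: [14, 26, 12, 24, 2, 11, 5]

arr[0]=14 > 5: no swap
arr[1]=26 > 5: no swap
arr[2]=12 > 5: no swap
arr[3]=24 > 5: no swap
arr[4]=2 <= 5: swap with position 0, array becomes [2, 26, 12, 24, 14, 11, 5]
arr[5]=11 > 5: no swap

Place pivot at position 1: [2, 5, 12, 24, 14, 11, 26]
Pivot position: 1

After partitioning with pivot 5, the array becomes [2, 5, 12, 24, 14, 11, 26]. The pivot is placed at index 1. All elements to the left of the pivot are <= 5, and all elements to the right are > 5.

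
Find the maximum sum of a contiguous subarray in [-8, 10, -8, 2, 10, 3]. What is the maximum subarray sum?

Using Kadane's algorithm on [-8, 10, -8, 2, 10, 3]:

Scanning through the array:
Position 1 (value 10): max_ending_here = 10, max_so_far = 10
Position 2 (value -8): max_ending_here = 2, max_so_far = 10
Position 3 (value 2): max_ending_here = 4, max_so_far = 10
Position 4 (value 10): max_ending_here = 14, max_so_far = 14
Position 5 (value 3): max_ending_here = 17, max_so_far = 17

Maximum subarray: [10, -8, 2, 10, 3]
Maximum sum: 17

The maximum subarray is [10, -8, 2, 10, 3] with sum 17. This subarray runs from index 1 to index 5.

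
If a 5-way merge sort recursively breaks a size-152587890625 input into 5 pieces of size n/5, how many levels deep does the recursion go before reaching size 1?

For divide and conquer with division factor 5:

Problem sizes at each level:
Level 0: 152587890625
Level 1: 30517578125
Level 2: 6103515625
Level 3: 1220703125
Level 4: 244140625
Level 5: 48828125
Level 6: 9765625
Level 7: 1953125
Level 8: 390625
Level 9: 78125
Level 10: 15625
Level 11: 3125
Level 12: 625
Level 13: 125
Level 14: 25
Level 15: 5
Level 16: 1

The root is level 0 and the size-1 base case is level 16 (the tree spans levels 0 through 16, i.e. 17 levels counting the root), so the depth is the number of divisions: log_5(152587890625) = 16

The recursion tree depth is log_5(152587890625) = 16. At each level, the problem size is divided by 5, so it takes 16 divisions to reduce to a base case of size 1. The algorithm makes 5 recursive calls at each level.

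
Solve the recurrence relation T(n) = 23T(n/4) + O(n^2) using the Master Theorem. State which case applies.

Master Theorem for T(n) = 23T(n/4) + O(n^2):

a = 23, b = 4, c = 2
log_b(a) = log_4(23) = 2.2618

Case 1: c = 2 < log_4(23) = 2.2618
T(n) = O(n^(log_4 23))

For T(n) = 23T(n/4) + O(n^2): log_4(23) = 2.2618. This is Case 1 of the Master Theorem (c < log_b(a), work dominated by leaves), giving O(n^(log_4 23)).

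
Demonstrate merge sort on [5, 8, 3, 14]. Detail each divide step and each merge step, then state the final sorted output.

Merge sort trace:

Split: [5, 8, 3, 14] -> [5, 8] and [3, 14]
  Split: [5, 8] -> [5] and [8]
  Merge: [5] + [8] -> [5, 8]
  Split: [3, 14] -> [3] and [14]
  Merge: [3] + [14] -> [3, 14]
Merge: [5, 8] + [3, 14] -> [3, 5, 8, 14]

Final sorted array: [3, 5, 8, 14]

The merge sort proceeds by recursively splitting the array and merging sorted halves.
After all merges, the sorted array is [3, 5, 8, 14].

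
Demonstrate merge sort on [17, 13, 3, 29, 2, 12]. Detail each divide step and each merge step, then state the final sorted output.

Merge sort trace:

Split: [17, 13, 3, 29, 2, 12] -> [17, 13, 3] and [29, 2, 12]
  Split: [17, 13, 3] -> [17] and [13, 3]
    Split: [13, 3] -> [13] and [3]
    Merge: [13] + [3] -> [3, 13]
  Merge: [17] + [3, 13] -> [3, 13, 17]
  Split: [29, 2, 12] -> [29] and [2, 12]
    Split: [2, 12] -> [2] and [12]
    Merge: [2] + [12] -> [2, 12]
  Merge: [29] + [2, 12] -> [2, 12, 29]
Merge: [3, 13, 17] + [2, 12, 29] -> [2, 3, 12, 13, 17, 29]

Final sorted array: [2, 3, 12, 13, 17, 29]

The merge sort proceeds by recursively splitting the array and merging sorted halves.
After all merges, the sorted array is [2, 3, 12, 13, 17, 29].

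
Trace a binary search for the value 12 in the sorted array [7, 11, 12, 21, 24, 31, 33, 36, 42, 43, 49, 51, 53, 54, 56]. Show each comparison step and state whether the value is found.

Binary search for 12 in [7, 11, 12, 21, 24, 31, 33, 36, 42, 43, 49, 51, 53, 54, 56]:

lo=0, hi=14, mid=7, arr[mid]=36 -> 36 > 12, search left half
lo=0, hi=6, mid=3, arr[mid]=21 -> 21 > 12, search left half
lo=0, hi=2, mid=1, arr[mid]=11 -> 11 < 12, search right half
lo=2, hi=2, mid=2, arr[mid]=12 -> Found target at index 2!

Binary search finds 12 at index 2 after 4 comparisons. The search repeatedly halves the search space by comparing with the middle element.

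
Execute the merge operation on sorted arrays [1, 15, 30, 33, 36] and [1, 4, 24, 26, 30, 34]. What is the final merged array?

Merging process:

Compare 1 vs 1: take 1 from left. Merged: [1]
Compare 15 vs 1: take 1 from right. Merged: [1, 1]
Compare 15 vs 4: take 4 from right. Merged: [1, 1, 4]
Compare 15 vs 24: take 15 from left. Merged: [1, 1, 4, 15]
Compare 30 vs 24: take 24 from right. Merged: [1, 1, 4, 15, 24]
Compare 30 vs 26: take 26 from right. Merged: [1, 1, 4, 15, 24, 26]
Compare 30 vs 30: take 30 from left. Merged: [1, 1, 4, 15, 24, 26, 30]
Compare 33 vs 30: take 30 from right. Merged: [1, 1, 4, 15, 24, 26, 30, 30]
Compare 33 vs 34: take 33 from left. Merged: [1, 1, 4, 15, 24, 26, 30, 30, 33]
Compare 36 vs 34: take 34 from right. Merged: [1, 1, 4, 15, 24, 26, 30, 30, 33, 34]
Append remaining from left: [36]. Merged: [1, 1, 4, 15, 24, 26, 30, 30, 33, 34, 36]

Final merged array: [1, 1, 4, 15, 24, 26, 30, 30, 33, 34, 36]
Total comparisons: 10

The merged array is [1, 1, 4, 15, 24, 26, 30, 30, 33, 34, 36], requiring 10 comparisons. The merge step runs in O(n) time where n is the total number of elements.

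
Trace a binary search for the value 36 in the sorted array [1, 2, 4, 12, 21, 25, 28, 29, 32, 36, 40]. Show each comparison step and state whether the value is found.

Binary search for 36 in [1, 2, 4, 12, 21, 25, 28, 29, 32, 36, 40]:

lo=0, hi=10, mid=5, arr[mid]=25 -> 25 < 36, search right half
lo=6, hi=10, mid=8, arr[mid]=32 -> 32 < 36, search right half
lo=9, hi=10, mid=9, arr[mid]=36 -> Found target at index 9!

Binary search finds 36 at index 9 after 3 comparisons. The search repeatedly halves the search space by comparing with the middle element.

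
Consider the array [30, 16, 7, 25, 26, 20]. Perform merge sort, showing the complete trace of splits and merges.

Merge sort trace:

Split: [30, 16, 7, 25, 26, 20] -> [30, 16, 7] and [25, 26, 20]
  Split: [30, 16, 7] -> [30] and [16, 7]
    Split: [16, 7] -> [16] and [7]
    Merge: [16] + [7] -> [7, 16]
  Merge: [30] + [7, 16] -> [7, 16, 30]
  Split: [25, 26, 20] -> [25] and [26, 20]
    Split: [26, 20] -> [26] and [20]
    Merge: [26] + [20] -> [20, 26]
  Merge: [25] + [20, 26] -> [20, 25, 26]
Merge: [7, 16, 30] + [20, 25, 26] -> [7, 16, 20, 25, 26, 30]

Final sorted array: [7, 16, 20, 25, 26, 30]

The merge sort proceeds by recursively splitting the array and merging sorted halves.
After all merges, the sorted array is [7, 16, 20, 25, 26, 30].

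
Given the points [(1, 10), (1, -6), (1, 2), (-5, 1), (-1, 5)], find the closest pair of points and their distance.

Computing all pairwise distances among 5 points:

d((1, 10), (1, -6)) = 16.0
d((1, 10), (1, 2)) = 8.0
d((1, 10), (-5, 1)) = 10.8167
d((1, 10), (-1, 5)) = 5.3852
d((1, -6), (1, 2)) = 8.0
d((1, -6), (-5, 1)) = 9.2195
d((1, -6), (-1, 5)) = 11.1803
d((1, 2), (-5, 1)) = 6.0828
d((1, 2), (-1, 5)) = 3.6056 <-- minimum
d((-5, 1), (-1, 5)) = 5.6569

Closest pair: (1, 2) and (-1, 5) with distance 3.6056

The closest pair is (1, 2) and (-1, 5) with Euclidean distance 3.6056. For 5 points, brute-force pairwise comparison is shown above. For large n, the divide-and-conquer algorithm (sort by x, recurse on halves, check the dividing strip) achieves O(n log n).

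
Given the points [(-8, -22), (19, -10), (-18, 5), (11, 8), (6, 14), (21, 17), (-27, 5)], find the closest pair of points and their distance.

Computing all pairwise distances among 7 points:

d((-8, -22), (19, -10)) = 29.5466
d((-8, -22), (-18, 5)) = 28.7924
d((-8, -22), (11, 8)) = 35.5106
d((-8, -22), (6, 14)) = 38.6264
d((-8, -22), (21, 17)) = 48.6004
d((-8, -22), (-27, 5)) = 33.0151
d((19, -10), (-18, 5)) = 39.9249
d((19, -10), (11, 8)) = 19.6977
d((19, -10), (6, 14)) = 27.2947
d((19, -10), (21, 17)) = 27.074
d((19, -10), (-27, 5)) = 48.3839
d((-18, 5), (11, 8)) = 29.1548
d((-18, 5), (6, 14)) = 25.632
d((-18, 5), (21, 17)) = 40.8044
d((-18, 5), (-27, 5)) = 9.0
d((11, 8), (6, 14)) = 7.8102 <-- minimum
d((11, 8), (21, 17)) = 13.4536
d((11, 8), (-27, 5)) = 38.1182
d((6, 14), (21, 17)) = 15.2971
d((6, 14), (-27, 5)) = 34.2053
d((21, 17), (-27, 5)) = 49.4773

Closest pair: (11, 8) and (6, 14) with distance 7.8102

The closest pair is (11, 8) and (6, 14) with Euclidean distance 7.8102. For 7 points, brute-force pairwise comparison is shown above. For large n, the divide-and-conquer algorithm (sort by x, recurse on halves, check the dividing strip) achieves O(n log n).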